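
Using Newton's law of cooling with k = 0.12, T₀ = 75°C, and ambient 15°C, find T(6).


Newton's law: dT/dt = -k(T - T_a) has solution T(t) = T_a + (T₀ - T_a)e^(-kt).
Plug in T_a = 15, T₀ = 75, k = 0.12, t = 6: T(6) = 15 + (60)e^(-0.72) ≈ 44.2°C.


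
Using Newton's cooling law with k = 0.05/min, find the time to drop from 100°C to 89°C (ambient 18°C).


From T(t) = T_a + (T₀ - T_a)e^(-kt), set T(t) = 89:
(89 - 18) / (100 - 18) = e^(-0.05t), so t = -ln(0.866)/0.05 ≈ 2.9 minutes.


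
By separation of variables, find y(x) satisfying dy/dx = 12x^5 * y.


Separate variables: dy/y = 12x^5 dx.
Integrate: ln|y| = 2x^6 + C₀.
Exponentiate: y = Ce^(2x^6).


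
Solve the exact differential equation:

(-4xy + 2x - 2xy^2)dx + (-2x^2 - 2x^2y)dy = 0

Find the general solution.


Check exactness: ∂M/∂y = -4x - 4xy and ∂N/∂x = -4x - 4xy; equal, so the equation is exact.
Integrate M with respect to x (treating y as constant): ∫M dx = -2x^2y + x^2 - x^2y^2 + h(y).
Differentiate w.r.t. y and set equal to N: all terms match, so h'(y) = 0 and h is a constant absorbed into C.
General solution: -2x^2y + x^2 - x^2y^2 = C.


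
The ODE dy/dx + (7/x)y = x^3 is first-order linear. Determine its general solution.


P(x) = 7/x ⇒ μ = x^7.
(x^7 y)' = x^10 ⇒ x^7 y = x^11/(11) + C.
Solve for y: y = (1/11)x^4 + C/x^7.


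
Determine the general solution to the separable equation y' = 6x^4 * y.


Separate variables: dy/y = 6x^4 dx.
Integrate: ln|y| = (6/5)x^5 + C₀.
Exponentiate: y = Ce^((6/5)x^5).


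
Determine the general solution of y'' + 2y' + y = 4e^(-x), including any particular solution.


Characteristic polynomial (r + 1)² = 0; repeated root r = -1.
y_h = (C₁ + C₂x)e^(-x). Forcing matches the repeated root (resonance), so try y_p = Ax² e^(-x).
Substitute and solve for A: 2A = 4, so A = 2.
General solution: y = (C₁ + C₂x + 2x²)e^(-x).


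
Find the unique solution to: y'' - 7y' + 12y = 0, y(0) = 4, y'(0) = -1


Characteristic roots of r² - 7r + 12 = 0 are 4, 3.
General solution y = c₁ e^(4x) + c₂ e^(3x).
Apply y(0) = 4: c₁ + c₂ = 4. Apply y'(0) = -1: 4 c₁ + 3 c₂ = -1.
Solve: c₁ = -13, c₂ = 17.
Particular solution: y = -13e^(4x) + 17e^(3x).


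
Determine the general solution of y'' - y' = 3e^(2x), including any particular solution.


Characteristic roots of r² - r = 0 are 0, 1.
y_h = C₁ + C₂e^(x).
Forcing exponent 2 is not a characteristic root; try y_p = Ae^(2x).
Substitute: A·(4 + (-1)·2 + (0)) = A·2 = 3, so A = 3/2.
General solution: y = C₁ + C₂e^(x) + (3/2)e^(2x).


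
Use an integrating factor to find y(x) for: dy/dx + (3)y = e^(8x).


P(x) = 3 ⇒ μ = e^(3x).
(μ y)' = e^(11x) ⇒ μ y = e^(11x)/11 + C.
Divide by μ: y = (1/11)e^(8x) + Ce^(-3x).


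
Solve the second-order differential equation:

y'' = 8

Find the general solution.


Characteristic polynomial (r - 0)² = 0; repeated root r = 0.
y_h = (C₁ + C₂x). Forcing matches the repeated root (resonance), so try y_p = Ax².
Substitute and solve for A: 2A = 8, so A = 4.
General solution: y = C₁ + C₂x + 4x².


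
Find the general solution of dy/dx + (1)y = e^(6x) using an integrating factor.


P(x) = 1 ⇒ μ = e^(x).
(μ y)' = e^(7x) ⇒ μ y = e^(7x)/7 + C.
Divide by μ: y = (1/7)e^(6x) + Ce^(-x).


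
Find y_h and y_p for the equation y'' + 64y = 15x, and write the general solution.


Homogeneous: r² + 64 = 0 ⇒ r = ±8i, y_h = C₁cos(8x) + C₂sin(8x).
Polynomial forcing; try y_p = Ax + B. Then y_p'' + 64 y_p = 64(Ax + B) = 15x, so B = 0 and A = 15/64.
General solution: y = C₁cos(8x) + C₂sin(8x) + (15/64)x.


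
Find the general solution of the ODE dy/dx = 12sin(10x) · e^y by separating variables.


Separate: e^(-y) dy = 12sin(10x) dx.
Integrate: -e^(-y) = -(6/5)cos(10x) + C₀.
Rearrange: e^(-y) = (6/5)cos(10x) + C.


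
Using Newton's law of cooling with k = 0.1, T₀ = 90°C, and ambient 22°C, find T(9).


Newton's law: dT/dt = -k(T - T_a) has solution T(t) = T_a + (T₀ - T_a)e^(-kt).
Plug in T_a = 22, T₀ = 90, k = 0.1, t = 9: T(9) = 22 + (68)e^(-0.90) ≈ 49.6°C.


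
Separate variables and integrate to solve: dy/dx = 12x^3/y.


Separate variables: y dy = 12x^3 dx.
Integrate both sides: y²/2 = 3x^4 + C₀.
Multiply by 2: y² = 6x^4 + C.


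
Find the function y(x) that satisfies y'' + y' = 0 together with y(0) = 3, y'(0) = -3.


Characteristic roots of r² + r = 0 are 0, -1.
General solution y = c₁ + c₂ e^(-x).
Apply y(0) = 3: c₁ + c₂ = 3. Apply y'(0) = -3: 0 c₁ - 1 c₂ = -3.
Solve: c₁ = 0, c₂ = 3.
Particular solution: y = 0 + 3e^(-x).


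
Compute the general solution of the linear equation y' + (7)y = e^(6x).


P(x) = 7 ⇒ μ = e^(7x).
(μ y)' = e^(13x) ⇒ μ y = e^(13x)/13 + C.
Divide by μ: y = (1/13)e^(6x) + Ce^(-7x).


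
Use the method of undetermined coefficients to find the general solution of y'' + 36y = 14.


Homogeneous part: r² + 36 = 0 ⇒ r = ±6i, so y_h = C₁cos(6x) + C₂sin(6x).
Try constant y_p = A; plug in: 36A = 14 ⇒ A = 7/18.
General solution: y = C₁cos(6x) + C₂sin(6x) + 7/18.


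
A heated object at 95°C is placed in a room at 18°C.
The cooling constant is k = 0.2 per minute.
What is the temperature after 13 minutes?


Newton's law: dT/dt = -k(T - T_a) has solution T(t) = T_a + (T₀ - T_a)e^(-kt).
Plug in T_a = 18, T₀ = 95, k = 0.2, t = 13: T(13) = 18 + (77)e^(-2.60) ≈ 23.7°C.


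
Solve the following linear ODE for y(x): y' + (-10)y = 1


P(x) = -10 ⇒ μ = e^(-10x).
(μ y)' = e^(-10x) ⇒ μ y = -(1/10)e^(-10x) + C.
Divide by μ: y = -1/10 + Ce^(10x).


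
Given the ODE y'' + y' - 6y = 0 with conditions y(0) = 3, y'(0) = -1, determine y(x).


Characteristic roots of r² + r - 6 = 0 are -3, 2.
General solution y = c₁ e^(-3x) + c₂ e^(2x).
Apply y(0) = 3: c₁ + c₂ = 3. Apply y'(0) = -1: -3 c₁ + 2 c₂ = -1.
Solve: c₁ = 7/5, c₂ = 8/5.
Particular solution: y = (7/5)e^(-3x) + (8/5)e^(2x).


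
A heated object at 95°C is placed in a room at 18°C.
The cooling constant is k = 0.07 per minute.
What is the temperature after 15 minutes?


Newton's law: dT/dt = -k(T - T_a) has solution T(t) = T_a + (T₀ - T_a)e^(-kt).
Plug in T_a = 18, T₀ = 95, k = 0.07, t = 15: T(15) = 18 + (77)e^(-1.05) ≈ 44.9°C.


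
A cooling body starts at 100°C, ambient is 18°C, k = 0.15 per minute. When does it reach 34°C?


From T(t) = T_a + (T₀ - T_a)e^(-kt), set T(t) = 34:
(34 - 18) / (100 - 18) = e^(-0.15t), so t = -ln(0.195)/0.15 ≈ 10.9 minutes.


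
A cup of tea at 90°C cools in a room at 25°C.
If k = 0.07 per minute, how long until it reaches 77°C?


From T(t) = T_a + (T₀ - T_a)e^(-kt), set T(t) = 77:
(77 - 25) / (90 - 25) = e^(-0.07t), so t = -ln(0.800)/0.07 ≈ 3.2 minutes.


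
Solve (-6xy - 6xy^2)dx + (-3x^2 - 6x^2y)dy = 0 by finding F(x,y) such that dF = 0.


Check exactness: ∂M/∂y = -6x - 12xy and ∂N/∂x = -6x - 12xy; equal, so the equation is exact.
Integrate M with respect to x (treating y as constant): ∫M dx = -3x^2y - 3x^2y^2 + h(y).
Differentiate w.r.t. y and set equal to N: all terms match, so h'(y) = 0 and h is a constant absorbed into C.
General solution: -3x^2y - 3x^2y^2 = C.


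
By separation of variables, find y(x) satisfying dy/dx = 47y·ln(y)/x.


Separate: dy/[y ln(y)] = 47 dx/x.
Substitute u = ln(y): du/u = 47 dx/x.
Integrate: ln|ln(y)| = 47ln|x| + C₀, hence ln(y) = C·x^47.


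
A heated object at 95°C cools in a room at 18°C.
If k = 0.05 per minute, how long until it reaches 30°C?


From T(t) = T_a + (T₀ - T_a)e^(-kt), set T(t) = 30:
(30 - 18) / (95 - 18) = e^(-0.05t), so t = -ln(0.156)/0.05 ≈ 37.2 minutes.


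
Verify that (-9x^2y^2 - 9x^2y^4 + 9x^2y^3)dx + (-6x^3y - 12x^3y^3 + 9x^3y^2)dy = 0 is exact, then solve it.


Check exactness: ∂M/∂y = -18x^2y - 36x^2y^3 + 27x^2y^2 and ∂N/∂x = -18x^2y - 36x^2y^3 + 27x^2y^2; equal, so the equation is exact.
Integrate M with respect to x (treating y as constant): ∫M dx = -3x^3y^2 - 3x^3y^4 + 3x^3y^3 + h(y).
Differentiate w.r.t. y and set equal to N: all terms match, so h'(y) = 0 and h is a constant absorbed into C.
General solution: -3x^3y^2 - 3x^3y^4 + 3x^3y^3 = C.


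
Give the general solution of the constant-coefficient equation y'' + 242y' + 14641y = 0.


Characteristic equation: r² + 242r + 14641 = 0, i.e. (r + 121)² = 0.
Repeated root r = -121; include an x factor for the second linearly independent solution.
General solution: y = (C₁ + C₂x)e^(-121x).


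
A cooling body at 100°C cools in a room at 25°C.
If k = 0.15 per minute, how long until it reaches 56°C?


From T(t) = T_a + (T₀ - T_a)e^(-kt), set T(t) = 56:
(56 - 25) / (100 - 25) = e^(-0.15t), so t = -ln(0.413)/0.15 ≈ 5.9 minutes.


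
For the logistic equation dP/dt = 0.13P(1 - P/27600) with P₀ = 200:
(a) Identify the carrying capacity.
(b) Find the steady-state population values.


Logistic ODE dP/dt = 0.13P(1 - P/27600) has equilibria where dP/dt = 0, i.e. P = 0 or P = 27600.
The coefficient (1 - P/K) = 0 when P = K, identifying K = 27600 as the carrying capacity.
(a) K = 27600; (b) equilibria P = 0 and P = 27600.


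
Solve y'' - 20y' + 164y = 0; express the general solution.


Characteristic equation: r² - 20r + 164 = 0.
Discriminant is negative; roots r = 10 ± 8i (complex conjugate pair).
General solution uses e^(α x)(C₁ cos(β x) + C₂ sin(β x)): y = e^(10x)(C₁cos(8x) + C₂sin(8x)).


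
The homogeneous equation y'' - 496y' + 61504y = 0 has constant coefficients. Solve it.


Characteristic equation: r² - 496r + 61504 = 0, i.e. (r - 248)² = 0.
Repeated root r = 248; include an x factor for the second linearly independent solution.
General solution: y = (C₁ + C₂x)e^(248x).


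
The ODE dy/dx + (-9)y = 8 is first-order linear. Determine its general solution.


P(x) = -9 ⇒ μ = e^(-9x).
(μ y)' = 8e^(-9x) ⇒ μ y = -(8/9)e^(-9x) + C.
Divide by μ: y = -8/9 + Ce^(9x).


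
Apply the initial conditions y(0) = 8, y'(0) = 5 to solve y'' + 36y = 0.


Characteristic roots of r² + 36 = 0 are ±6i, so y = C₁cos(6x) + C₂sin(6x).
Apply y(0) = 8: C₁ = 8. Differentiate and apply y'(0) = 5: 6·C₂ = 5, so C₂ = 5/6.
Particular solution: y = 8cos(6x) + (5/6)sin(6x).


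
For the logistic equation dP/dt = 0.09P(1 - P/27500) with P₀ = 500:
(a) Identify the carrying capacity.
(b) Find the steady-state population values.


Logistic ODE dP/dt = 0.09P(1 - P/27500) has equilibria where dP/dt = 0, i.e. P = 0 or P = 27500.
The coefficient (1 - P/K) = 0 when P = K, identifying K = 27500 as the carrying capacity.
(a) K = 27500; (b) equilibria P = 0 and P = 27500.


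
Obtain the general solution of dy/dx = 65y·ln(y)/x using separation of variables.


Separate: dy/[y ln(y)] = 65 dx/x.
Substitute u = ln(y): du/u = 65 dx/x.
Integrate: ln|ln(y)| = 65ln|x| + C₀, hence ln(y) = C·x^65.


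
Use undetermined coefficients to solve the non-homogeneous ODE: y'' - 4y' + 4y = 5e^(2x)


Characteristic polynomial (r - 2)² = 0; repeated root r = 2.
y_h = (C₁ + C₂x)e^(2x). Forcing matches the repeated root (resonance), so try y_p = Ax² e^(2x).
Substitute and solve for A: 2A = 5, so A = 5/2.
General solution: y = (C₁ + C₂x + (5/2)x²)e^(2x).


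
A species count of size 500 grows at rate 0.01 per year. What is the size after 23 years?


The ODE dP/dt = 0.01P has solution P(t) = P(0)e^(0.01t).
Substitute P(0) = 500 and t = 23: P(23) = 500 e^(0.23) ≈ 629.


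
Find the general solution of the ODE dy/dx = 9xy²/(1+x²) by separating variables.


Separate: dy/y² = 9x/(1+x²) dx.
Integrate LHS: ∫ dy/y² = -1/y.
Integrate RHS via u = 1+x²: (9/2)ln(1+x²) + C.
Result: -1/y = (9/2)ln(1+x²) + C.


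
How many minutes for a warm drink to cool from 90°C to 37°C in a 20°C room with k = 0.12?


From T(t) = T_a + (T₀ - T_a)e^(-kt), set T(t) = 37:
(37 - 20) / (90 - 20) = e^(-0.12t), so t = -ln(0.243)/0.12 ≈ 11.8 minutes.


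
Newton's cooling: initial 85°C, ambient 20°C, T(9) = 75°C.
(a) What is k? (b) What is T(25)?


Newton's law: T(t) = T_a + (T₀ - T_a)e^(-kt).
(a) Use T(9) = 75: (75 - 20)/(85 - 20) = e^(-k·9), so k = -ln(0.846)/9 ≈ 0.0186.
(b) Apply k to t = 25: T(25) = 20 + (65)e^(-0.464) ≈ 60.9°C.


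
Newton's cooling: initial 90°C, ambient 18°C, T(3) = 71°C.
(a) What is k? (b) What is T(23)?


Newton's law: T(t) = T_a + (T₀ - T_a)e^(-kt).
(a) Use T(3) = 71: (71 - 18)/(90 - 18) = e^(-k·3), so k = -ln(0.736)/3 ≈ 0.1021.
(b) Apply k to t = 23: T(23) = 18 + (72)e^(-2.349) ≈ 24.9°C.


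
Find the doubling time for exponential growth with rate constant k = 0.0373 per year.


Exponential growth: P(t) = P₀ e^(0.0373t). Set P(t)/P₀ = 2: e^(0.0373t) = 2.
Solve: t = ln(2)/0.0373 ≈ 18.58 years.


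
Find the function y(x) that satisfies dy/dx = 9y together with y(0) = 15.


General solution of y' = 9y is y = Ce^(9x).
Apply y(0) = 15: C = 15.
Particular solution: y = 15e^(9x).


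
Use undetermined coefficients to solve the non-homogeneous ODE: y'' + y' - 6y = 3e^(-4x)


Characteristic roots of r² + r - 6 = 0 are -3, 2.
y_h = C₁e^(-3x) + C₂e^(2x).
Forcing exponent -4 is not a characteristic root; try y_p = Ae^(-4x).
Substitute: A·(16 + (1)·-4 + (-6)) = A·6 = 3, so A = 1/2.
General solution: y = C₁e^(-3x) + C₂e^(2x) + (1/2)e^(-4x).


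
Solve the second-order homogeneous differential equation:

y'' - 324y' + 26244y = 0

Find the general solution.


Characteristic equation: r² - 324r + 26244 = 0, i.e. (r - 162)² = 0.
Repeated root r = 162; include an x factor for the second linearly independent solution.
General solution: y = (C₁ + C₂x)e^(162x).


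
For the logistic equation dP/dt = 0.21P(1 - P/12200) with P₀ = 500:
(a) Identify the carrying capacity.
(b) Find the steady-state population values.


Logistic ODE dP/dt = 0.21P(1 - P/12200) has equilibria where dP/dt = 0, i.e. P = 0 or P = 12200.
The coefficient (1 - P/K) = 0 when P = K, identifying K = 12200 as the carrying capacity.
(a) K = 12200; (b) equilibria P = 0 and P = 12200.


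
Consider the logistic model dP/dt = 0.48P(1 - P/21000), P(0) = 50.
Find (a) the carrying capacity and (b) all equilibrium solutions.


Logistic ODE dP/dt = 0.48P(1 - P/21000) has equilibria where dP/dt = 0, i.e. P = 0 or P = 21000.
The coefficient (1 - P/K) = 0 when P = K, identifying K = 21000 as the carrying capacity.
(a) K = 21000; (b) equilibria P = 0 and P = 21000.


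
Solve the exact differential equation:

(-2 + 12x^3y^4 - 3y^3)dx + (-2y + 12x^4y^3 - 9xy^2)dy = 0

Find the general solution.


Check exactness: ∂M/∂y = 48x^3y^3 - 9y^2 and ∂N/∂x = 48x^3y^3 - 9y^2; equal, so the equation is exact.
Integrate M with respect to x (treating y as constant): ∫M dx = -2x + 3x^4y^4 - 3xy^3 + h(y).
Differentiate w.r.t. y and set equal to N: the x-dependent terms already match, leaving h'(y) = -2y. Integrate: h(y) = -y^2.
So F(x,y) = -2x - y^2 + 3x^4y^4 - 3xy^3.
General solution: -2x - y^2 + 3x^4y^4 - 3xy^3 = C.


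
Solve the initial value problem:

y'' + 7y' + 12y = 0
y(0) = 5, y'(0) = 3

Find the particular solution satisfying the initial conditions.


Characteristic roots of r² + 7r + 12 = 0 are -3, -4.
General solution y = c₁ e^(-3x) + c₂ e^(-4x).
Apply y(0) = 5: c₁ + c₂ = 5. Apply y'(0) = 3: -3 c₁ - 4 c₂ = 3.
Solve: c₁ = 23, c₂ = -18.
Particular solution: y = 23e^(-3x) - 18e^(-4x).


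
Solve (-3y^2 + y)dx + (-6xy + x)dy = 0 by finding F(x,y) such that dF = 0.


Check exactness: ∂M/∂y = -6y + 1 and ∂N/∂x = -6y + 1; equal, so the equation is exact.
Integrate M with respect to x (treating y as constant): ∫M dx = -3xy^2 + xy + h(y).
Differentiate w.r.t. y and set equal to N: all terms match, so h'(y) = 0 and h is a constant absorbed into C.
General solution: -3xy^2 + xy = C.


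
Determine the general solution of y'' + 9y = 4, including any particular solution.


Homogeneous part: r² + 9 = 0 ⇒ r = ±3i, so y_h = C₁cos(3x) + C₂sin(3x).
Try constant y_p = A; plug in: 9A = 4 ⇒ A = 4/9.
General solution: y = C₁cos(3x) + C₂sin(3x) + 4/9.


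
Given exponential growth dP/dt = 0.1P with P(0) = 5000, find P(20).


The ODE dP/dt = 0.1P has solution P(t) = P(0)e^(0.1t).
Substitute P(0) = 5000 and t = 20: P(20) = 5000 e^(2.00) ≈ 36945.


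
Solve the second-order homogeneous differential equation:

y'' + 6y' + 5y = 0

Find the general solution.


Characteristic equation: r² + 6r + 5 = 0.
Factor: (r + 5)(r + 1) = 0 ⇒ r = -5, -1 (distinct real).
General solution: y = C₁e^(-5x) + C₂e^(-x).


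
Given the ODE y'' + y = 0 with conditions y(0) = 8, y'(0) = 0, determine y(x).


Characteristic roots of r² + 1 = 0 are ±1i, so y = C₁cos(x) + C₂sin(x).
Apply y(0) = 8: C₁ = 8. Differentiate and apply y'(0) = 0: 1·C₂ = 0, so C₂ = 0.
Particular solution: y = 8cos(x).


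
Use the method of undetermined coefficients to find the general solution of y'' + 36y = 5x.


Homogeneous: r² + 36 = 0 ⇒ r = ±6i, y_h = C₁cos(6x) + C₂sin(6x).
Polynomial forcing; try y_p = Ax + B. Then y_p'' + 36 y_p = 36(Ax + B) = 5x, so B = 0 and A = 5/36.
General solution: y = C₁cos(6x) + C₂sin(6x) + (5/36)x.


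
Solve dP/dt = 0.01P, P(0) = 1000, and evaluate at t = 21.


The ODE dP/dt = 0.01P has solution P(t) = P(0)e^(0.01t).
Substitute P(0) = 1000 and t = 21: P(21) = 1000 e^(0.21) ≈ 1234.


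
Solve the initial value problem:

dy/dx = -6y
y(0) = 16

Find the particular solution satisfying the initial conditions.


General solution of y' = -6y is y = Ce^(-6x).
Apply y(0) = 16: C = 16.
Particular solution: y = 16e^(-6x).


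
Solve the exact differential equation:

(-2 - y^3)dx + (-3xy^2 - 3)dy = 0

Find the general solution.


Check exactness: ∂M/∂y = -3y^2 and ∂N/∂x = -3y^2; equal, so the equation is exact.
Integrate M with respect to x (treating y as constant): ∫M dx = -2x - xy^3 + h(y).
Differentiate w.r.t. y and set equal to N: the x-dependent terms already match, leaving h'(y) = -3. Integrate: h(y) = -3y.
So F(x,y) = -2x - xy^3 - 3y.
General solution: -2x - xy^3 - 3y = C.


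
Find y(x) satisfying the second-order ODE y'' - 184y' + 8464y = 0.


Characteristic equation: r² - 184r + 8464 = 0, i.e. (r - 92)² = 0.
Repeated root r = 92; include an x factor for the second linearly independent solution.
General solution: y = (C₁ + C₂x)e^(92x).


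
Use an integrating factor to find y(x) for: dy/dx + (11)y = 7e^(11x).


P(x) = 11 ⇒ μ = e^(11x).
(μ y)' = 7e^(22x) ⇒ μ y = (7/22)e^(22x) + C.
Divide by μ: y = (7/22)e^(11x) + Ce^(-11x).


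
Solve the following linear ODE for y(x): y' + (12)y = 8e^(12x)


P(x) = 12 ⇒ μ = e^(12x).
(μ y)' = 8e^(24x) ⇒ μ y = (8/24)e^(24x) + C.
Divide by μ: y = (1/3)e^(12x) + Ce^(-12x).


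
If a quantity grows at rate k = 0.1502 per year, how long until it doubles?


Exponential growth: P(t) = P₀ e^(0.1502t). Set P(t)/P₀ = 2: e^(0.1502t) = 2.
Solve: t = ln(2)/0.1502 ≈ 4.61 years.


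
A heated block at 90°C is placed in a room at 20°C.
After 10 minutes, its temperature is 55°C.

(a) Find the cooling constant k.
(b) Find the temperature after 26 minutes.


Newton's law: T(t) = T_a + (T₀ - T_a)e^(-kt).
(a) Use T(10) = 55: (55 - 20)/(90 - 20) = e^(-k·10), so k = -ln(0.500)/10 ≈ 0.0693.
(b) Apply k to t = 26: T(26) = 20 + (70)e^(-1.802) ≈ 31.5°C.


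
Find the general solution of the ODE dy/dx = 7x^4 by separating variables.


Integrate both sides with respect to x: y = ∫ 7x^4 dx = (7/5)x^5 + C.


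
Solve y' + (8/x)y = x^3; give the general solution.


P(x) = 8/x ⇒ μ = x^8.
(x^8 y)' = x^11 ⇒ x^8 y = x^12/(12) + C.
Solve for y: y = (1/12)x^4 + C/x^8.


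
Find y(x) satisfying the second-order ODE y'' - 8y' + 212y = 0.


Characteristic equation: r² - 8r + 212 = 0.
Discriminant is negative; roots r = 4 ± 14i (complex conjugate pair).
General solution uses e^(α x)(C₁ cos(β x) + C₂ sin(β x)): y = e^(4x)(C₁cos(14x) + C₂sin(14x)).


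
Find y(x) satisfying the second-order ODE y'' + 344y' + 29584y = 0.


Characteristic equation: r² + 344r + 29584 = 0, i.e. (r + 172)² = 0.
Repeated root r = -172; include an x factor for the second linearly independent solution.
General solution: y = (C₁ + C₂x)e^(-172x).


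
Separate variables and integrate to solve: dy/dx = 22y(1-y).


Separate: dy/[y(1-y)] = 22 dx.
Partial fractions: 1/[y(1-y)] = 1/y + 1/(1-y).
Integrate: ln|y/(1-y)| = 22x + C₀.
Solve for y: y = 1/(1 + Ce^(-22x)).


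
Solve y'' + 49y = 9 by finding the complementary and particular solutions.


Homogeneous part: r² + 49 = 0 ⇒ r = ±7i, so y_h = C₁cos(7x) + C₂sin(7x).
Try constant y_p = A; plug in: 49A = 9 ⇒ A = 9/49.
General solution: y = C₁cos(7x) + C₂sin(7x) + 9/49.


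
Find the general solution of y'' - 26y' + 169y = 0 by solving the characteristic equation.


Characteristic equation: r² - 26r + 169 = 0, i.e. (r - 13)² = 0.
Repeated root r = 13; include an x factor for the second linearly independent solution.
General solution: y = (C₁ + C₂x)e^(13x).


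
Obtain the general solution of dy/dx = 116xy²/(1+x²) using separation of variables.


Separate: dy/y² = 116x/(1+x²) dx.
Integrate LHS: ∫ dy/y² = -1/y.
Integrate RHS via u = 1+x²: 58ln(1+x²) + C.
Result: -1/y = 58ln(1+x²) + C.


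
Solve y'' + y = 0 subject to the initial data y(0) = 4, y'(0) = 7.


Characteristic roots of r² + 1 = 0 are ±1i, so y = C₁cos(x) + C₂sin(x).
Apply y(0) = 4: C₁ = 4. Differentiate and apply y'(0) = 7: 1·C₂ = 7, so C₂ = 7.
Particular solution: y = 4cos(x) + 7sin(x).


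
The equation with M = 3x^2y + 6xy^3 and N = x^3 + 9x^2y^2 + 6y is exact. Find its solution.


Check exactness: ∂M/∂y = 3x^2 + 18xy^2 and ∂N/∂x = 3x^2 + 18xy^2; equal, so the equation is exact.
Integrate M with respect to x (treating y as constant): ∫M dx = x^3y + 3x^2y^3 + h(y).
Differentiate w.r.t. y and set equal to N: the x-dependent terms already match, leaving h'(y) = 6y. Integrate: h(y) = 3y^2.
So F(x,y) = x^3y + 3x^2y^3 + 3y^2.
General solution: x^3y + 3x^2y^3 + 3y^2 = C.


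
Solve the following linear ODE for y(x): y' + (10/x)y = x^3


P(x) = 10/x ⇒ μ = x^10.
(x^10 y)' = x^10·x^3 = x^13.
Integrate: x^10 y = x^14/(14) + C.
Solve for y: y = (1/14)x^4 + C/x^10.


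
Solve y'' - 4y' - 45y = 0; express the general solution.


Characteristic equation: r² - 4r - 45 = 0.
Factor: (r - 9)(r + 5) = 0 ⇒ r = 9, -5 (distinct real).
General solution: y = C₁e^(9x) + C₂e^(-5x).


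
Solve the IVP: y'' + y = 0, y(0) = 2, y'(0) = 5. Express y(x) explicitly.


Characteristic roots of r² + 1 = 0 are ±1i, so y = C₁cos(x) + C₂sin(x).
Apply y(0) = 2: C₁ = 2. Differentiate and apply y'(0) = 5: 1·C₂ = 5, so C₂ = 5.
Particular solution: y = 2cos(x) + 5sin(x).


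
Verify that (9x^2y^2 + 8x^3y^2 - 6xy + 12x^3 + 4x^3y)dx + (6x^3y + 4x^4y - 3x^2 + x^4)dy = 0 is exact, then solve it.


Check exactness: ∂M/∂y = 18x^2y + 16x^3y - 6x + 4x^3 and ∂N/∂x = 18x^2y + 16x^3y - 6x + 4x^3; equal, so the equation is exact.
Integrate M with respect to x (treating y as constant): ∫M dx = 3x^3y^2 + 2x^4y^2 - 3x^2y + 3x^4 + x^4y + h(y).
Differentiate w.r.t. y and set equal to N: all terms match, so h'(y) = 0 and h is a constant absorbed into C.
General solution: 3x^3y^2 + 2x^4y^2 - 3x^2y + 3x^4 + x^4y = C.


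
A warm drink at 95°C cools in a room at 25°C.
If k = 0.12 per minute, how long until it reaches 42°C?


From T(t) = T_a + (T₀ - T_a)e^(-kt), set T(t) = 42:
(42 - 25) / (95 - 25) = e^(-0.12t), so t = -ln(0.243)/0.12 ≈ 11.8 minutes.


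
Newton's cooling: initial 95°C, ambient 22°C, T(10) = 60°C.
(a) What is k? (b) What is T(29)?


Newton's law: T(t) = T_a + (T₀ - T_a)e^(-kt).
(a) Use T(10) = 60: (60 - 22)/(95 - 22) = e^(-k·10), so k = -ln(0.521)/10 ≈ 0.0653.
(b) Apply k to t = 29: T(29) = 22 + (73)e^(-1.893) ≈ 33.0°C.


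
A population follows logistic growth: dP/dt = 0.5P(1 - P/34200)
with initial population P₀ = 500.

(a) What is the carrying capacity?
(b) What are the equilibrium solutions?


Logistic ODE dP/dt = 0.5P(1 - P/34200) has equilibria where dP/dt = 0, i.e. P = 0 or P = 34200.
The coefficient (1 - P/K) = 0 when P = K, identifying K = 34200 as the carrying capacity.
(a) K = 34200; (b) equilibria P = 0 and P = 34200.


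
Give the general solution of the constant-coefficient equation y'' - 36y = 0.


Characteristic equation: r² - 36 = 0.
Factor: (r + 6)(r - 6) = 0 ⇒ r = -6, 6 (distinct real).
General solution: y = C₁e^(-6x) + C₂e^(6x).


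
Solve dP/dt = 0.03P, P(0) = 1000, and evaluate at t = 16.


The ODE dP/dt = 0.03P has solution P(t) = P(0)e^(0.03t).
Substitute P(0) = 1000 and t = 16: P(16) = 1000 e^(0.48) ≈ 1616.


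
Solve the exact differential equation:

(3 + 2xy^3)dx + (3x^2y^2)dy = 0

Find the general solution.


Check exactness: ∂M/∂y = 6xy^2 and ∂N/∂x = 6xy^2; equal, so the equation is exact.
Integrate M with respect to x (treating y as constant): ∫M dx = 3x + x^2y^3 + h(y).
Differentiate w.r.t. y and set equal to N: all terms match, so h'(y) = 0 and h is a constant absorbed into C.
General solution: 3x + x^2y^3 = C.


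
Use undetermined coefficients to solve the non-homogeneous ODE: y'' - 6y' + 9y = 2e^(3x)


Characteristic polynomial (r - 3)² = 0; repeated root r = 3.
y_h = (C₁ + C₂x)e^(3x). Forcing matches the repeated root (resonance), so try y_p = Ax² e^(3x).
Substitute and solve for A: 2A = 2, so A = 1.
General solution: y = (C₁ + C₂x + x²)e^(3x).


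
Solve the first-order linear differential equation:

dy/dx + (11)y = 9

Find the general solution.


P(x) = 11, Q(x) = 9; integrating factor μ = e^(11x).
(μ y)' = 9e^(11x) ⇒ μ y = (9/11)e^(11x) + C.
Divide by μ: y = 9/11 + Ce^(-11x).


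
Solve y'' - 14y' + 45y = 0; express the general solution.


Characteristic equation: r² - 14r + 45 = 0.
Factor: (r - 5)(r - 9) = 0 ⇒ r = 5, 9 (distinct real).
General solution: y = C₁e^(5x) + C₂e^(9x).


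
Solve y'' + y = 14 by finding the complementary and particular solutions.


Homogeneous part: r² + 1 = 0 ⇒ r = ±1i, so y_h = C₁cos(x) + C₂sin(x).
Try constant y_p = A; plug in: 1A = 14 ⇒ A = 14.
General solution: y = C₁cos(x) + C₂sin(x) + 14.


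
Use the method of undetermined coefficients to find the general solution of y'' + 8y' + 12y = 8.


Characteristic roots of r² + 8r + 12 = 0 are -2, -6.
y_h = C₁e^(-2x) + C₂e^(-6x).
Constant forcing; try y_p = A. Then 12A = 8 ⇒ A = 2/3.
General solution: y = C₁e^(-2x) + C₂e^(-6x) + 2/3.


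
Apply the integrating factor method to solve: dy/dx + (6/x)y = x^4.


P(x) = 6/x ⇒ μ = x^6.
(x^6 y)' = x^6·x^4 = x^10.
Integrate: x^6 y = x^11/(11) + C.
Solve for y: y = (1/11)x^5 + C/x^6.


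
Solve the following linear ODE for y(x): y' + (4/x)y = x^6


P(x) = 4/x ⇒ μ = x^4.
(x^4 y)' = x^10 ⇒ x^4 y = x^11/(11) + C.
Solve for y: y = (1/11)x^7 + C/x^4.


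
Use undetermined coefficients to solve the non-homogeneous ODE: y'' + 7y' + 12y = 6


Characteristic roots of r² + 7r + 12 = 0 are -3, -4.
y_h = C₁e^(-3x) + C₂e^(-4x).
Constant forcing; try y_p = A. Then 12A = 6 ⇒ A = 1/2.
General solution: y = C₁e^(-3x) + C₂e^(-4x) + 1/2.


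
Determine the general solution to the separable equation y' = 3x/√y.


Separate: √y dy = 3x dx.
Integrate: (2/3)y^(3/2) = (3/2)x² + C.


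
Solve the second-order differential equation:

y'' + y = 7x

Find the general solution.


Homogeneous: r² + 1 = 0 ⇒ r = ±1i, y_h = C₁cos(x) + C₂sin(x).
Polynomial forcing; try y_p = Ax + B. Then y_p'' + 1 y_p = 1(Ax + B) = 7x, so B = 0 and A = 7.
General solution: y = C₁cos(x) + C₂sin(x) + 7x.


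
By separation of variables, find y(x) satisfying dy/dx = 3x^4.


Integrate both sides with respect to x: y = ∫ 3x^4 dx = (3/5)x^5 + C.


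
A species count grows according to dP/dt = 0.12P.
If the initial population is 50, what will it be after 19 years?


The ODE dP/dt = 0.12P has solution P(t) = P(0)e^(0.12t).
Substitute P(0) = 50 and t = 19: P(19) = 50 e^(2.28) ≈ 489.


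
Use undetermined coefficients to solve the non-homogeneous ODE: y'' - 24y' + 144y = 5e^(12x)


Characteristic polynomial (r - 12)² = 0; repeated root r = 12.
y_h = (C₁ + C₂x)e^(12x). Forcing matches the repeated root (resonance), so try y_p = Ax² e^(12x).
Substitute and solve for A: 2A = 5, so A = 5/2.
General solution: y = (C₁ + C₂x + (5/2)x²)e^(12x).


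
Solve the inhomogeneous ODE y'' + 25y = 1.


Homogeneous part: r² + 25 = 0 ⇒ r = ±5i, so y_h = C₁cos(5x) + C₂sin(5x).
Try constant y_p = A; plug in: 25A = 1 ⇒ A = 1/25.
General solution: y = C₁cos(5x) + C₂sin(5x) + 1/25.


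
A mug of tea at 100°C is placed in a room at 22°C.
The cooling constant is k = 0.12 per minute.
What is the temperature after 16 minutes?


Newton's law: dT/dt = -k(T - T_a) has solution T(t) = T_a + (T₀ - T_a)e^(-kt).
Plug in T_a = 22, T₀ = 100, k = 0.12, t = 16: T(16) = 22 + (78)e^(-1.92) ≈ 33.4°C.


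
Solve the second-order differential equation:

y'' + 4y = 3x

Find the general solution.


Homogeneous: r² + 4 = 0 ⇒ r = ±2i, y_h = C₁cos(2x) + C₂sin(2x).
Polynomial forcing; try y_p = Ax + B. Then y_p'' + 4 y_p = 4(Ax + B) = 3x, so B = 0 and A = 3/4.
General solution: y = C₁cos(2x) + C₂sin(2x) + (3/4)x.


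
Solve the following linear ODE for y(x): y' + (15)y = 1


P(x) = 15, Q(x) = 1; integrating factor μ = e^(15x).
(μ y)' = e^(15x) ⇒ μ y = (1/15)e^(15x) + C.
Divide by μ: y = 1/15 + Ce^(-15x).


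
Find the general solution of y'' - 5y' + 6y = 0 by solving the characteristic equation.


Characteristic equation: r² - 5r + 6 = 0.
Factor: (r - 3)(r - 2) = 0 ⇒ r = 3, 2 (distinct real).
General solution: y = C₁e^(3x) + C₂e^(2x).


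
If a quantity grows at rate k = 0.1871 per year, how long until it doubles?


Exponential growth: P(t) = P₀ e^(0.1871t). Set P(t)/P₀ = 2: e^(0.1871t) = 2.
Solve: t = ln(2)/0.1871 ≈ 3.70 years.


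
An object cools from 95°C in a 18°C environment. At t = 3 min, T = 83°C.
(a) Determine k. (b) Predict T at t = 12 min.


Newton's law: T(t) = T_a + (T₀ - T_a)e^(-kt).
(a) Use T(3) = 83: (83 - 18)/(95 - 18) = e^(-k·3), so k = -ln(0.844)/3 ≈ 0.0565.
(b) Apply k to t = 12: T(12) = 18 + (77)e^(-0.678) ≈ 57.1°C.


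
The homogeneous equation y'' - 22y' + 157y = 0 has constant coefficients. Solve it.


Characteristic equation: r² - 22r + 157 = 0.
Discriminant is negative; roots r = 11 ± 6i (complex conjugate pair).
General solution uses e^(α x)(C₁ cos(β x) + C₂ sin(β x)): y = e^(11x)(C₁cos(6x) + C₂sin(6x)).


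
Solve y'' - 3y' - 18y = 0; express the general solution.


Characteristic equation: r² - 3r - 18 = 0.
Factor: (r + 3)(r - 6) = 0 ⇒ r = -3, 6 (distinct real).
General solution: y = C₁e^(-3x) + C₂e^(6x).


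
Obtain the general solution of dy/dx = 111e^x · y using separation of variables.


Separate variables: dy/y = 111e^x dx.
Integrate: ln|y| = 111e^x + C₀.
Exponentiate: y = Ce^(111e^x).


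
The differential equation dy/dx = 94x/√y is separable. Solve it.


Separate: √y dy = 94x dx.
Integrate: (2/3)y^(3/2) = 47x² + C.


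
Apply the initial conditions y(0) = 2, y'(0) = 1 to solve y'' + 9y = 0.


Characteristic roots of r² + 9 = 0 are ±3i, so y = C₁cos(3x) + C₂sin(3x).
Apply y(0) = 2: C₁ = 2. Differentiate and apply y'(0) = 1: 3·C₂ = 1, so C₂ = 1/3.
Particular solution: y = 2cos(3x) + (1/3)sin(3x).


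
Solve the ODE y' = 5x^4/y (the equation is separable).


Separate variables: y dy = 5x^4 dx.
Integrate both sides: y²/2 = x^5 + C₀.
Multiply by 2: y² = 2x^5 + C.


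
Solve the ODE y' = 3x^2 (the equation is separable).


Integrate both sides with respect to x: y = ∫ 3x^2 dx = x^3 + C.


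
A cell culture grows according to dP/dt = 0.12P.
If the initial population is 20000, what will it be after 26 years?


The ODE dP/dt = 0.12P has solution P(t) = P(0)e^(0.12t).
Substitute P(0) = 20000 and t = 26: P(26) = 20000 e^(3.12) ≈ 452928.


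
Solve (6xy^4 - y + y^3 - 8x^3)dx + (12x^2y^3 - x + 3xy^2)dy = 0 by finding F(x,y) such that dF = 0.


Check exactness: ∂M/∂y = 24xy^3 - 1 + 3y^2 and ∂N/∂x = 24xy^3 - 1 + 3y^2; equal, so the equation is exact.
Integrate M with respect to x (treating y as constant): ∫M dx = 3x^2y^4 - xy + xy^3 - 2x^4 + h(y).
Differentiate w.r.t. y and set equal to N: all terms match, so h'(y) = 0 and h is a constant absorbed into C.
General solution: 3x^2y^4 - xy + xy^3 - 2x^4 = C.


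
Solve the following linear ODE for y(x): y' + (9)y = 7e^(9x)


P(x) = 9 ⇒ μ = e^(9x).
(μ y)' = 7e^(18x) ⇒ μ y = (7/18)e^(18x) + C.
Divide by μ: y = (7/18)e^(9x) + Ce^(-9x).


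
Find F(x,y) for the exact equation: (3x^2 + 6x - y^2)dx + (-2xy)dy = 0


Check exactness: ∂M/∂y = -2y and ∂N/∂x = -2y; equal, so the equation is exact.
Integrate M with respect to x (treating y as constant): ∫M dx = x^3 + 3x^2 - xy^2 + h(y).
Differentiate w.r.t. y and set equal to N: all terms match, so h'(y) = 0 and h is a constant absorbed into C.
General solution: x^3 + 3x^2 - xy^2 = C.


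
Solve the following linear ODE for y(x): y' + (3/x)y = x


P(x) = 3/x ⇒ μ = x^3.
(x^3 y)' = x^3·x^1 = x^4.
Integrate: x^3 y = x^5/(5) + C.
Solve for y: y = (1/5)x^2 + C/x^3.


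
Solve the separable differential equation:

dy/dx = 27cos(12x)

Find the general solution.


g(y) = 1, so integrate directly: y = ∫ 27cos(12x) dx = (9/4)sin(12x) + C.


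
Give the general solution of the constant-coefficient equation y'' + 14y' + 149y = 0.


Characteristic equation: r² + 14r + 149 = 0.
Discriminant is negative; roots r = -7 ± 10i (complex conjugate pair).
General solution uses e^(α x)(C₁ cos(β x) + C₂ sin(β x)): y = e^(-7x)(C₁cos(10x) + C₂sin(10x)).


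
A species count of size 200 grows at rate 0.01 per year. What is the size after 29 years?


The ODE dP/dt = 0.01P has solution P(t) = P(0)e^(0.01t).
Substitute P(0) = 200 and t = 29: P(29) = 200 e^(0.29) ≈ 267.


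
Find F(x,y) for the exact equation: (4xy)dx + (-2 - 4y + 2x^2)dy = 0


Check exactness: ∂M/∂y = 4x and ∂N/∂x = 4x; equal, so the equation is exact.
Integrate M with respect to x (treating y as constant): ∫M dx = 2x^2y + h(y).
Differentiate w.r.t. y and set equal to N: the x-dependent terms already match, leaving h'(y) = -2 - 4y. Integrate: h(y) = -2y - 2y^2.
So F(x,y) = -2y - 2y^2 + 2x^2y.
General solution: -2y - 2y^2 + 2x^2y = C.


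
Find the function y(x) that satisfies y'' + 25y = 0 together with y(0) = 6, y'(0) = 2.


Characteristic roots of r² + 25 = 0 are ±5i, so y = C₁cos(5x) + C₂sin(5x).
Apply y(0) = 6: C₁ = 6. Differentiate and apply y'(0) = 2: 5·C₂ = 2, so C₂ = 2/5.
Particular solution: y = 6cos(5x) + (2/5)sin(5x).


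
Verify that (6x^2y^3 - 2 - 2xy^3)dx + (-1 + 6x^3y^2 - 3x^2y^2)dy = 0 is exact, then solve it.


Check exactness: ∂M/∂y = 18x^2y^2 - 6xy^2 and ∂N/∂x = 18x^2y^2 - 6xy^2; equal, so the equation is exact.
Integrate M with respect to x (treating y as constant): ∫M dx = 2x^3y^3 - 2x - x^2y^3 + h(y).
Differentiate w.r.t. y and set equal to N: the x-dependent terms already match, leaving h'(y) = -1. Integrate: h(y) = -y.
So F(x,y) = -y + 2x^3y^3 - 2x - x^2y^3.
General solution: -y + 2x^3y^3 - 2x - x^2y^3 = C.


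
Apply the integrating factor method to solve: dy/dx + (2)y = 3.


P(x) = 2, Q(x) = 3; integrating factor μ = e^(2x).
(μ y)' = 3e^(2x) ⇒ μ y = (3/2)e^(2x) + C.
Divide by μ: y = 3/2 + Ce^(-2x).


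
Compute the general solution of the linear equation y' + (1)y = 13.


P(x) = 1, Q(x) = 13; integrating factor μ = e^(x).
(μ y)' = 13e^(x) ⇒ μ y = 13e^(x) + C.
Divide by μ: y = 13 + Ce^(-x).


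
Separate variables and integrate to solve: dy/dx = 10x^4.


Integrate both sides with respect to x: y = ∫ 10x^4 dx = 2x^5 + C.


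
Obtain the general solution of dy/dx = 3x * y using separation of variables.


Separate variables: dy/y = 3x dx.
Integrate: ln|y| = (3/2)x^2 + C₀.
Exponentiate: y = Ce^((3/2)x^2).


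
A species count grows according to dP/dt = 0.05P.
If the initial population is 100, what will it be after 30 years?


The ODE dP/dt = 0.05P has solution P(t) = P(0)e^(0.05t).
Substitute P(0) = 100 and t = 30: P(30) = 100 e^(1.50) ≈ 448.


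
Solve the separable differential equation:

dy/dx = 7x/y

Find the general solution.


Separate variables: y dy = 7x dx.
Integrate both sides: y²/2 = (7/2)x^2 + C₀.
Multiply by 2: y² = 7x^2 + C.


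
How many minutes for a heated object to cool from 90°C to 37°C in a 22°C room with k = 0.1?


From T(t) = T_a + (T₀ - T_a)e^(-kt), set T(t) = 37:
(37 - 22) / (90 - 22) = e^(-0.1t), so t = -ln(0.221)/0.1 ≈ 15.1 minutes.


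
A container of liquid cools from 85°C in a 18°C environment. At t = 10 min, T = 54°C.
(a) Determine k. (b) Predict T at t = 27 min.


Newton's law: T(t) = T_a + (T₀ - T_a)e^(-kt).
(a) Use T(10) = 54: (54 - 18)/(85 - 18) = e^(-k·10), so k = -ln(0.537)/10 ≈ 0.0621.
(b) Apply k to t = 27: T(27) = 18 + (67)e^(-1.677) ≈ 30.5°C.


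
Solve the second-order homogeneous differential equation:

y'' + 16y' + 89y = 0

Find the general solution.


Characteristic equation: r² + 16r + 89 = 0.
Discriminant is negative; roots r = -8 ± 5i (complex conjugate pair).
General solution uses e^(α x)(C₁ cos(β x) + C₂ sin(β x)): y = e^(-8x)(C₁cos(5x) + C₂sin(5x)).


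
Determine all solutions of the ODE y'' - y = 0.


Characteristic equation: r² - 1 = 0.
Factor: (r - 1)(r + 1) = 0 ⇒ r = 1, -1 (distinct real).
General solution: y = C₁e^(x) + C₂e^(-x).


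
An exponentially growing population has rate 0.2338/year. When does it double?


Exponential growth: P(t) = P₀ e^(0.2338t). Set P(t)/P₀ = 2: e^(0.2338t) = 2.
Solve: t = ln(2)/0.2338 ≈ 2.96 years.


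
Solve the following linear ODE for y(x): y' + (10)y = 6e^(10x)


P(x) = 10 ⇒ μ = e^(10x).
(μ y)' = 6e^(20x) ⇒ μ y = (6/20)e^(20x) + C.
Divide by μ: y = (3/10)e^(10x) + Ce^(-10x).


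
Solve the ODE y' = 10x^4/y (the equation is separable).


Separate variables: y dy = 10x^4 dx.
Integrate both sides: y²/2 = 2x^5 + C₀.
Multiply by 2: y² = 4x^5 + C.


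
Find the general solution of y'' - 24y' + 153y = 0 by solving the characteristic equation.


Characteristic equation: r² - 24r + 153 = 0.
Discriminant is negative; roots r = 12 ± 3i (complex conjugate pair).
General solution uses e^(α x)(C₁ cos(β x) + C₂ sin(β x)): y = e^(12x)(C₁cos(3x) + C₂sin(3x)).


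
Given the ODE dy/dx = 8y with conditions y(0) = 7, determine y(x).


General solution of y' = 8y is y = Ce^(8x).
Apply y(0) = 7: C = 7.
Particular solution: y = 7e^(8x).


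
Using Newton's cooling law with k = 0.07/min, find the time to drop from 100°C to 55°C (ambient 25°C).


From T(t) = T_a + (T₀ - T_a)e^(-kt), set T(t) = 55:
(55 - 25) / (100 - 25) = e^(-0.07t), so t = -ln(0.400)/0.07 ≈ 13.1 minutes.


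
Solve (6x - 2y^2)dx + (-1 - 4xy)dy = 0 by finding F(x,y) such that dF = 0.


Check exactness: ∂M/∂y = -4y and ∂N/∂x = -4y; equal, so the equation is exact.
Integrate M with respect to x (treating y as constant): ∫M dx = 3x^2 - 2xy^2 + h(y).
Differentiate w.r.t. y and set equal to N: the x-dependent terms already match, leaving h'(y) = -1. Integrate: h(y) = -y.
So F(x,y) = 3x^2 - y - 2xy^2.
General solution: 3x^2 - y - 2xy^2 = C.


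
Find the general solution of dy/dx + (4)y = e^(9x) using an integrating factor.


P(x) = 4 ⇒ μ = e^(4x).
(μ y)' = e^(13x) ⇒ μ y = e^(13x)/13 + C.
Divide by μ: y = (1/13)e^(9x) + Ce^(-4x).
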